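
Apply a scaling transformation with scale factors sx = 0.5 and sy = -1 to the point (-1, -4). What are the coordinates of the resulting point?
(-0.5, 4)

Scaling matrix:
[[0.50, 0], [0, -1]]
Result: (-1 × 0.5, -4 × -1) = (-0.5, 4)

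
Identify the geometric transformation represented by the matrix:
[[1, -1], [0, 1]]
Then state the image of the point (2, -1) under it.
horizontal shear with factor -1; image of (2, -1) is (3, -1)

The matrix [[1, k], [0, 1]] sends (x, y) to (x + -1y, y), leaving the y-coordinate fixed: a horizontal shear.
The matrix [[1, -1], [0, 1]] represents: horizontal shear with factor -1.
Applying it to (2, -1): [1·2 + -1·-1, 0·2 + 1·-1] = (3, -1).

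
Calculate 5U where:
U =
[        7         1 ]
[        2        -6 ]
5U =
[       35         5 ]
[       10       -30 ]

Scalar multiplication is elementwise: (5U)[i][j] = 5 * U[i][j].
  (5U)[0][0] = 5 * (7) = 35
  (5U)[0][1] = 5 * (1) = 5
  (5U)[1][0] = 5 * (2) = 10
  (5U)[1][1] = 5 * (-6) = -30
5U =
[       35         5 ]
[       10       -30 ]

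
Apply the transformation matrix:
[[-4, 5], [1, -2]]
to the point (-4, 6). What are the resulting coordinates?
(46, -16)

Matrix multiplication:
[[-4, 5], [1, -2]] × [-4, 6]ᵀ
= [-4×-4 + 5×6, 1×-4 + -2×6]ᵀ
= [46.0000, -16.0000]ᵀ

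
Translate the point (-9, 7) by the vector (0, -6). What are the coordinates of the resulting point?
(-9, 1)

Translation by (0, -6):
x' = -9 + 0 = -9
y' = 7 + -6 = 1
Homogeneous matrix: [[1, 0, 0], [0, 1, -6], [0, 0, 1]]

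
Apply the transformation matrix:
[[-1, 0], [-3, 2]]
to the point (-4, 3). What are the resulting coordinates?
(4, 18)

Matrix multiplication:
[[-1, 0], [-3, 2]] × [-4, 3]ᵀ
= [-1×-4 + 0×3, -3×-4 + 2×3]ᵀ
= [4.0000, 18.0000]ᵀ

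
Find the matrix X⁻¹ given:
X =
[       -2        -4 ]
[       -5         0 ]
det(X) = -20
X⁻¹ =
[        0      -1/5 ]
[     -1/4      1/10 ]

For a 2×2 matrix X = [[a, b], [c, d]] with det(X) ≠ 0, X⁻¹ = (1/det(X)) * [[d, -b], [-c, a]].
det(X) = (-2)*(0) - (-4)*(-5) = 0 - 20 = -20.
X⁻¹ = (1/-20) * [[0, 4], [5, -2]].
Dividing each entry by -20 and reducing:
X⁻¹ =
[        0      -1/5 ]
[     -1/4      1/10 ]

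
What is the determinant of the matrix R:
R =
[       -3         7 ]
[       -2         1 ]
det(R) = 11

For a 2×2 matrix [[a, b], [c, d]], det = a*d - b*c.
det(R) = (-3)*(1) - (7)*(-2) = -3 + 14 = 11.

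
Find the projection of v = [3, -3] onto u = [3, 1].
[9/5, 3/5]

The projection of v onto u is proj_u(v) = ((v·u) / (u·u)) · u.
v·u = (3)*(3) + (-3)*(1) = 6.
u·u = (3)*(3) + (1)*(1) = 10.
coefficient = 6 / 10 = 3/5.
proj_u(v) = 3/5 · [3, 1] = [9/5, 3/5].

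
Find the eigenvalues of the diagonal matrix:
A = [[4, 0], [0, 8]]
λ₁ = 4, λ₂ = 8

The characteristic polynomial of A is det(A - λI) = (4 - λ)(8 - λ) = 0.
The roots are λ = 4 and λ = 8, so the eigenvalues are the diagonal entries.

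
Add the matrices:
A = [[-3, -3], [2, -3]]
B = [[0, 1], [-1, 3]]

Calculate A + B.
[[-3, -2], [1, 0]]

Add corresponding elements:
(-3)+(0)=-3
(-3)+(1)=-2
(2)+(-1)=1
(-3)+(3)=0
A + B = [[-3, -2], [1, 0]]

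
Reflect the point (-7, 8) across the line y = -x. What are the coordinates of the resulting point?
(-8, 7)

Reflection across line y = -x: (-7, 8) → (-8, 7)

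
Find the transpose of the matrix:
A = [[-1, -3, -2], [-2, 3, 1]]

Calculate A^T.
[[-1, -2], [-3, 3], [-2, 1]]

The transpose sends entry (i,j) to (j,i); rows become columns.
Row 0 of A: [-1, -3, -2] -> column 0 of A^T.
Row 1 of A: [-2, 3, 1] -> column 1 of A^T.
A^T = [[-1, -2], [-3, 3], [-2, 1]]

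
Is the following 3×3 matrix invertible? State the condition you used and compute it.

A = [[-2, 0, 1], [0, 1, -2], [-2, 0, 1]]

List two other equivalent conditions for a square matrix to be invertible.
No, not invertible; det(A) = 0 (two rows are equal, so the rows are linearly dependent). Equivalent conditions (failing for this A): rank(A) < 3; Ax = 0 has non-trivial solutions; 0 is an eigenvalue; the columns are linearly dependent.

To check invertibility, compute det(A).
In this matrix, row 0 and the last row are identical, so one row is a scalar multiple of another and the rows are linearly dependent.
A matrix with linearly dependent rows has det = 0 and is not invertible.
Equivalent failed conditions:
- rank(A) < 3.
- Ax = 0 has non-trivial solutions.
- 0 is an eigenvalue.
- The columns are linearly dependent.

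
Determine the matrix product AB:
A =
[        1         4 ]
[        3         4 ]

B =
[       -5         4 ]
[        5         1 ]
AB =
[       15         8 ]
[        5        16 ]

Matrix multiplication: (AB)[i][j] = sum over k of A[i][k] * B[k][j].
  (AB)[0][0] = (1)*(-5) + (4)*(5) = 15
  (AB)[0][1] = (1)*(4) + (4)*(1) = 8
  (AB)[1][0] = (3)*(-5) + (4)*(5) = 5
  (AB)[1][1] = (3)*(4) + (4)*(1) = 16
AB =
[       15         8 ]
[        5        16 ]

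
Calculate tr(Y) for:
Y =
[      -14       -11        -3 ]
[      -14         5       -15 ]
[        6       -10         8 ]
tr(Y) = -14 + 5 + 8 = -1

The trace of a square matrix is the sum of its diagonal entries.
Diagonal entries of Y: Y[0][0] = -14, Y[1][1] = 5, Y[2][2] = 8.
tr(Y) = -14 + 5 + 8 = -1.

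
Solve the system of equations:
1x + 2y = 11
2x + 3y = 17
x = 1, y = 5

Use elimination (row reduction):
Equation 1: 1x + 2y = 11.
Equation 2: 2x + 3y = 17.
Multiply Eq1 by 2 and Eq2 by 1: 2x + 4y = 22;  2x + 3y = 17.
Subtract: (-1)y = -5, so y = 5.
Back-substitute into Eq1: 1x + 2*(5) = 11, so x = 1.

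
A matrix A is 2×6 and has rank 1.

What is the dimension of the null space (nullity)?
5

The rank-nullity theorem for an m×n matrix states:
rank(A) + nullity(A) = n (the number of columns).
Here n = 6 and rank(A) = 1, so nullity(A) = 6 - 1 = 5.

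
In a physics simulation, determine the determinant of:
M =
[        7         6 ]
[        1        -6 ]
det(M) = -48

For a 2×2 matrix [[a, b], [c, d]], det = a*d - b*c.
det(M) = (7)*(-6) - (6)*(1) = -42 - 6 = -48.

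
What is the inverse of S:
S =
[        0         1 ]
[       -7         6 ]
det(S) = 7
S⁻¹ =
[      6/7      -1/7 ]
[        1         0 ]

For a 2×2 matrix S = [[a, b], [c, d]] with det(S) ≠ 0, S⁻¹ = (1/det(S)) * [[d, -b], [-c, a]].
det(S) = (0)*(6) - (1)*(-7) = 0 + 7 = 7.
S⁻¹ = (1/7) * [[6, -1], [7, 0]].
Dividing each entry by 7 and reducing:
S⁻¹ =
[      6/7      -1/7 ]
[        1         0 ]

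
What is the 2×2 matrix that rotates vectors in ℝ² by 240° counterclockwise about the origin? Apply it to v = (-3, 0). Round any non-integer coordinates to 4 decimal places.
R = [[-1/2, √3/2], [-√3/2, -1/2]]; R·v = (1.5000, 2.5981)

A counterclockwise rotation by angle θ in ℝ² has matrix R(θ) = [[cos θ, -sin θ], [sin θ, cos θ]].
For θ = 240°: cos θ = -1/2, sin θ = -√3/2.
R(240°) = [[-1/2, √3/2], [-√3/2, -1/2]].
R·v = [-1/2·-3 + (√3/2)·0, -√3/2·-3 + -1/2·0] = (1.5000, 2.5981).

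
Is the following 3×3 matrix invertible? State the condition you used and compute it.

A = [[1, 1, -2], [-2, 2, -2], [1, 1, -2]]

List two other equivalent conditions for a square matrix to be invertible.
No, not invertible; det(A) = 0 (two rows are equal, so the rows are linearly dependent). Equivalent conditions (failing for this A): rank(A) < 3; Ax = 0 has non-trivial solutions; 0 is an eigenvalue; the columns are linearly dependent.

To check invertibility, compute det(A).
In this matrix, row 0 and the last row are identical, so one row is a scalar multiple of another and the rows are linearly dependent.
A matrix with linearly dependent rows has det = 0 and is not invertible.
Equivalent failed conditions:
- rank(A) < 3.
- Ax = 0 has non-trivial solutions.
- 0 is an eigenvalue.
- The columns are linearly dependent.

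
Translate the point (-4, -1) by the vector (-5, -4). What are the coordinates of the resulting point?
(-9, -5)

Translation by (-5, -4):
x' = -4 + -5 = -9
y' = -1 + -4 = -5
Homogeneous matrix: [[1, 0, -5], [0, 1, -4], [0, 0, 1]]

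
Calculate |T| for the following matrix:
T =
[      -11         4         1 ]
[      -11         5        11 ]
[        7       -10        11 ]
det(T) = -948

Expand along row 0 (cofactor expansion): det(T) = a*(e*i - f*h) - b*(d*i - f*g) + c*(d*h - e*g), where the 3×3 is [[a, b, c], [d, e, f], [g, h, i]].
Minor M_00 = (5)*(11) - (11)*(-10) = 55 + 110 = 165.
Minor M_01 = (-11)*(11) - (11)*(7) = -121 - 77 = -198.
Minor M_02 = (-11)*(-10) - (5)*(7) = 110 - 35 = 75.
det(T) = (-11)*(165) - (4)*(-198) + (1)*(75) = -1815 + 792 + 75 = -948.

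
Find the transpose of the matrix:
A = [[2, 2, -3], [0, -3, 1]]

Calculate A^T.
[[2, 0], [2, -3], [-3, 1]]

The transpose sends entry (i,j) to (j,i); rows become columns.
Row 0 of A: [2, 2, -3] -> column 0 of A^T.
Row 1 of A: [0, -3, 1] -> column 1 of A^T.
A^T = [[2, 0], [2, -3], [-3, 1]]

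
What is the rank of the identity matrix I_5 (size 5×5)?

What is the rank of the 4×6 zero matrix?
rank(I_5) = 5, rank(0) = 0

The identity I_5 has 5 columns that are the standard basis vectors e_1, …, e_5. These are linearly independent, so all 5 columns are pivots and rank(I_5) = 5.
The 4×6 zero matrix has every entry zero, so every row is the zero row and there are no pivots; rank(0) = 0.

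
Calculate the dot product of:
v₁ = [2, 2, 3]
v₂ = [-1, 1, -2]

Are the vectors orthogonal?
-6, No

The dot product is the sum of products of corresponding components.
v₁·v₂ = (2)*(-1) + (2)*(1) + (3)*(-2) = -2 + 2 - 6 = -6.
Two vectors are orthogonal iff their dot product is 0; here the dot product is -6, so the vectors are not orthogonal.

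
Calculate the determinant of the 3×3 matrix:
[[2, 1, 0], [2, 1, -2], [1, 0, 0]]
-2

Expansion along first row:
det = 2·det([[1,-2],[0,0]]) - 1·det([[2,-2],[1,0]]) + 0·det([[2,1],[1,0]])
    = 2·(1·0 - -2·0) - 1·(2·0 - -2·1) + 0·(2·0 - 1·1)
    = 2·0 - 1·2 + 0·-1
    = 0 + -2 + 0 = -2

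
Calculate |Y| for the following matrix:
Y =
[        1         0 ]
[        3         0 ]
det(Y) = 0

For a 2×2 matrix [[a, b], [c, d]], det = a*d - b*c.
det(Y) = (1)*(0) - (0)*(3) = 0 - 0 = 0.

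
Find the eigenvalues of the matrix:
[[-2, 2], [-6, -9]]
λ = -6 and λ = -5

Characteristic equation: det(A - λI) = 0
λ² - (trace)λ + (det) = 0
λ² - (-11)λ + (30) = 0
λ² + 11λ + 30 = 0
Solving: λ = -6, -5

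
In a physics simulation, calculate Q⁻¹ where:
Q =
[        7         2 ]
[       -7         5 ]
det(Q) = 49
Q⁻¹ =
[     5/49     -2/49 ]
[      1/7       1/7 ]

For a 2×2 matrix Q = [[a, b], [c, d]] with det(Q) ≠ 0, Q⁻¹ = (1/det(Q)) * [[d, -b], [-c, a]].
det(Q) = (7)*(5) - (2)*(-7) = 35 + 14 = 49.
Q⁻¹ = (1/49) * [[5, -2], [7, 7]].
Dividing each entry by 49 and reducing:
Q⁻¹ =
[     5/49     -2/49 ]
[      1/7       1/7 ]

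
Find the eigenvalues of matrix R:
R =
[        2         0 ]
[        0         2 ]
λ = 2, 2

Solve det(R - λI) = 0. For a 2×2 matrix the characteristic equation is λ² - (trace)λ + det = 0.
trace(R) = a + d = 2 + 2 = 4.
det(R) = a*d - b*c = (2)*(2) - (0)*(0) = 4 - 0 = 4.
Characteristic equation: λ² - (4)λ + (4) = 0.
Discriminant = (4)² - 4*(4) = 16 - 16 = 0.
λ = (4 ± √0) / 2 = (4 ± 0) / 2 = 2, 2.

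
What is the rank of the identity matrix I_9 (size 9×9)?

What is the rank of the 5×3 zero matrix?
rank(I_9) = 9, rank(0) = 0

The identity I_9 has 9 columns that are the standard basis vectors e_1, …, e_9. These are linearly independent, so all 9 columns are pivots and rank(I_9) = 9.
The 5×3 zero matrix has every entry zero, so every row is the zero row and there are no pivots; rank(0) = 0.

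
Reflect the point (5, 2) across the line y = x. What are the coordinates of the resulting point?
(2, 5)

Reflection across line y = x: (5, 2) → (2, 5)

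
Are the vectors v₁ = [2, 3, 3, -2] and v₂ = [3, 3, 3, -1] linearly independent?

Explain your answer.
Yes, linearly independent

Two vectors are linearly dependent iff one is a scalar multiple of the other.
No single scalar k satisfies v₂ = k·v₁ (the ratios of corresponding entries disagree), so v₁ and v₂ are linearly independent.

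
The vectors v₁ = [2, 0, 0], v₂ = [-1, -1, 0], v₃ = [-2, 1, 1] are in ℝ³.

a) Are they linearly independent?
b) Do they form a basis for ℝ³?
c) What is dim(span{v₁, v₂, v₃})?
Yes independent, yes basis, dim = 3

Stack v₁, v₂, v₃ as rows of a 3×3 matrix.
[[2, 0, 0]; [-1, -1, 0]; [-2, 1, 1]] is already lower triangular with nonzero diagonal entries (2, -1, 1), so its determinant is the product of the diagonal entries, det = (2)·(-1)·(1) = -2 ≠ 0, and the rows are linearly independent.
Three linearly independent vectors in ℝ³ form a basis for ℝ³, so dim(span{v₁,v₂,v₃}) = 3.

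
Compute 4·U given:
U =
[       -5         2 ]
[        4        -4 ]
4U =
[      -20         8 ]
[       16       -16 ]

Scalar multiplication is elementwise: (4U)[i][j] = 4 * U[i][j].
  (4U)[0][0] = 4 * (-5) = -20
  (4U)[0][1] = 4 * (2) = 8
  (4U)[1][0] = 4 * (4) = 16
  (4U)[1][1] = 4 * (-4) = -16
4U =
[      -20         8 ]
[       16       -16 ]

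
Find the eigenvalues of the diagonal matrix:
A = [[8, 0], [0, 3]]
λ₁ = 8, λ₂ = 3

The characteristic polynomial of A is det(A - λI) = (8 - λ)(3 - λ) = 0.
The roots are λ = 8 and λ = 3, so the eigenvalues are the diagonal entries.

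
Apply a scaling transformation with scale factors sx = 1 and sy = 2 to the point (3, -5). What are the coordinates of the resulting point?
(3, -10)

Scaling matrix:
[[1, 0], [0, 2]]
Result: (3 × 1, -5 × 2) = (3, -10)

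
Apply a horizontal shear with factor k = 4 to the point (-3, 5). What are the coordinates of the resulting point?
(17, 5)

Shear matrix for horizontal shear with factor k = 4:
[[1, 4], [0, 1]]
Result: (-3, 5) → (17, 5)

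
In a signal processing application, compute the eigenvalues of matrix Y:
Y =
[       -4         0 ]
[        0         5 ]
λ = -4, 5

Solve det(Y - λI) = 0. For a 2×2 matrix the characteristic equation is λ² - (trace)λ + det = 0.
trace(Y) = a + d = -4 + 5 = 1.
det(Y) = a*d - b*c = (-4)*(5) - (0)*(0) = -20 - 0 = -20.
Characteristic equation: λ² - (1)λ + (-20) = 0.
Discriminant = (1)² - 4*(-20) = 1 + 80 = 81.
λ = (1 ± √81) / 2 = (1 ± 9) / 2 = -4, 5.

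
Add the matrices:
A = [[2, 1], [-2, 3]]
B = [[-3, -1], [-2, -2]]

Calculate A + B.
[[-1, 0], [-4, 1]]

Add corresponding elements:
(2)+(-3)=-1
(1)+(-1)=0
(-2)+(-2)=-4
(3)+(-2)=1
A + B = [[-1, 0], [-4, 1]]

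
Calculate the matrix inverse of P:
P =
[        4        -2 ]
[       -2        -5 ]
det(P) = -24
P⁻¹ =
[     5/24     -1/12 ]
[    -1/12      -1/6 ]

For a 2×2 matrix P = [[a, b], [c, d]] with det(P) ≠ 0, P⁻¹ = (1/det(P)) * [[d, -b], [-c, a]].
det(P) = (4)*(-5) - (-2)*(-2) = -20 - 4 = -24.
P⁻¹ = (1/-24) * [[-5, 2], [2, 4]].
Dividing each entry by -24 and reducing:
P⁻¹ =
[     5/24     -1/12 ]
[    -1/12      -1/6 ]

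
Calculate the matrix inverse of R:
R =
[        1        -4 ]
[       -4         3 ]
det(R) = -13
R⁻¹ =
[    -3/13     -4/13 ]
[    -4/13     -1/13 ]

For a 2×2 matrix R = [[a, b], [c, d]] with det(R) ≠ 0, R⁻¹ = (1/det(R)) * [[d, -b], [-c, a]].
det(R) = (1)*(3) - (-4)*(-4) = 3 - 16 = -13.
R⁻¹ = (1/-13) * [[3, 4], [4, 1]].
Dividing each entry by -13 and reducing:
R⁻¹ =
[    -3/13     -4/13 ]
[    -4/13     -1/13 ]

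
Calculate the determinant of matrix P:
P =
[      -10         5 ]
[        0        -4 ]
det(P) = 40

For a 2×2 matrix [[a, b], [c, d]], det = a*d - b*c.
det(P) = (-10)*(-4) - (5)*(0) = 40 - 0 = 40.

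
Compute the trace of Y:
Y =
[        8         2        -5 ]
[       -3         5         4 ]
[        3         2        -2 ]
tr(Y) = 8 + 5 - 2 = 11

The trace of a square matrix is the sum of its diagonal entries.
Diagonal entries of Y: Y[0][0] = 8, Y[1][1] = 5, Y[2][2] = -2.
tr(Y) = 8 + 5 - 2 = 11.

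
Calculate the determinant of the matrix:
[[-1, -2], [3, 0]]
6

For a 2×2 matrix [[a, b], [c, d]], det = ad - bc
det = (-1)(0) - (-2)(3) = 0 - -6 = 6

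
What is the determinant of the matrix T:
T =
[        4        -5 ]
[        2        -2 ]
det(T) = 2

For a 2×2 matrix [[a, b], [c, d]], det = a*d - b*c.
det(T) = (4)*(-2) - (-5)*(2) = -8 + 10 = 2.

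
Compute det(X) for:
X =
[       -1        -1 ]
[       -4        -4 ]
det(X) = 0

For a 2×2 matrix [[a, b], [c, d]], det = a*d - b*c.
det(X) = (-1)*(-4) - (-1)*(-4) = 4 - 4 = 0.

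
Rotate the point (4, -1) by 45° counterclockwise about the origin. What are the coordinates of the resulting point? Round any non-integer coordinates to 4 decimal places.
(3.5355, 2.1213)

Rotation matrix R(θ) = [[cos θ, -sin θ], [sin θ, cos θ]]; for θ = 45°:
R = [[√2/2, -√2/2], [√2/2, √2/2]]
Result: R × [4, -1]ᵀ = [√2/2·4 + (-√2/2)·-1, √2/2·4 + (√2/2)·-1]ᵀ = (3.5355, 2.1213)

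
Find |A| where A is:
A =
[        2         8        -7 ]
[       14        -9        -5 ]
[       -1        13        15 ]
det(A) = -2991

Expand along row 0 (cofactor expansion): det(A) = a*(e*i - f*h) - b*(d*i - f*g) + c*(d*h - e*g), where the 3×3 is [[a, b, c], [d, e, f], [g, h, i]].
Minor M_00 = (-9)*(15) - (-5)*(13) = -135 + 65 = -70.
Minor M_01 = (14)*(15) - (-5)*(-1) = 210 - 5 = 205.
Minor M_02 = (14)*(13) - (-9)*(-1) = 182 - 9 = 173.
det(A) = (2)*(-70) - (8)*(205) + (-7)*(173) = -140 - 1640 - 1211 = -2991.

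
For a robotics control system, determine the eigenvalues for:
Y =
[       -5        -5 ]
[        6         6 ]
λ = 0, 1

Solve det(Y - λI) = 0. For a 2×2 matrix the characteristic equation is λ² - (trace)λ + det = 0.
trace(Y) = a + d = -5 + 6 = 1.
det(Y) = a*d - b*c = (-5)*(6) - (-5)*(6) = -30 + 30 = 0.
Characteristic equation: λ² - (1)λ + (0) = 0.
Discriminant = (1)² - 4*(0) = 1 - 0 = 1.
λ = (1 ± √1) / 2 = (1 ± 1) / 2 = 0, 1.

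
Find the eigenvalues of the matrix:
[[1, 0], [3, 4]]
λ = 1 and λ = 4

Characteristic equation: det(A - λI) = 0
λ² - (trace)λ + (det) = 0
λ² - (5)λ + (4) = 0
λ² - 5λ + 4 = 0
Solving: λ = 1, 4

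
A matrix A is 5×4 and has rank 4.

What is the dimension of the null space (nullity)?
0

The rank-nullity theorem for an m×n matrix states:
rank(A) + nullity(A) = n (the number of columns).
Here n = 4 and rank(A) = 4, so nullity(A) = 4 - 4 = 0.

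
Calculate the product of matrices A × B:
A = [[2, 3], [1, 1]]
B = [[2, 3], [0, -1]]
[[4, 3], [2, 2]]

Matrix multiplication:
C[0][0] = 2×2 + 3×0 = 4
C[0][1] = 2×3 + 3×-1 = 3
C[1][0] = 1×2 + 1×0 = 2
C[1][1] = 1×3 + 1×-1 = 2
Result: [[4, 3], [2, 2]]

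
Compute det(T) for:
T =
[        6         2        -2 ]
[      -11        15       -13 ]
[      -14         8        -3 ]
det(T) = 408

Expand along row 0 (cofactor expansion): det(T) = a*(e*i - f*h) - b*(d*i - f*g) + c*(d*h - e*g), where the 3×3 is [[a, b, c], [d, e, f], [g, h, i]].
Minor M_00 = (15)*(-3) - (-13)*(8) = -45 + 104 = 59.
Minor M_01 = (-11)*(-3) - (-13)*(-14) = 33 - 182 = -149.
Minor M_02 = (-11)*(8) - (15)*(-14) = -88 + 210 = 122.
det(T) = (6)*(59) - (2)*(-149) + (-2)*(122) = 354 + 298 - 244 = 408.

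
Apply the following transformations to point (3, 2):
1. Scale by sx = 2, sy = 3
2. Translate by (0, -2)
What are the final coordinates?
(6, 4)

Step 1: Scale (3, 2) by (sx, sy) = (2, 3) → (6, 6)
Step 2: Translate by (0, -2) → (6, 4)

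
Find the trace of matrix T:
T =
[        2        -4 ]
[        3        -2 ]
tr(T) = 2 - 2 = 0

The trace of a square matrix is the sum of its diagonal entries.
Diagonal entries of T: T[0][0] = 2, T[1][1] = -2.
tr(T) = 2 - 2 = 0.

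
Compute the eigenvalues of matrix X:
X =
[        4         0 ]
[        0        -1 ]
λ = -1, 4

Solve det(X - λI) = 0. For a 2×2 matrix the characteristic equation is λ² - (trace)λ + det = 0.
trace(X) = a + d = 4 - 1 = 3.
det(X) = a*d - b*c = (4)*(-1) - (0)*(0) = -4 - 0 = -4.
Characteristic equation: λ² - (3)λ + (-4) = 0.
Discriminant = (3)² - 4*(-4) = 9 + 16 = 25.
λ = (3 ± √25) / 2 = (3 ± 5) / 2 = -1, 4.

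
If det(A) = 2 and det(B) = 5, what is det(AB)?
10

Use the multiplicative property of determinants: det(AB) = det(A)*det(B).
det(AB) = (2)*(5) = 10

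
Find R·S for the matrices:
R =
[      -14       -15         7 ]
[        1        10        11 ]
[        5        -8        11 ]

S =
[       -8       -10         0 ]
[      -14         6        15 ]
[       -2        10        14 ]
RS =
[      308       120      -127 ]
[     -170       160       304 ]
[       50        12        34 ]

Matrix multiplication: (RS)[i][j] = sum over k of R[i][k] * S[k][j].
  (RS)[0][0] = (-14)*(-8) + (-15)*(-14) + (7)*(-2) = 308
  (RS)[0][1] = (-14)*(-10) + (-15)*(6) + (7)*(10) = 120
  (RS)[0][2] = (-14)*(0) + (-15)*(15) + (7)*(14) = -127
  (RS)[1][0] = (1)*(-8) + (10)*(-14) + (11)*(-2) = -170
  (RS)[1][1] = (1)*(-10) + (10)*(6) + (11)*(10) = 160
  (RS)[1][2] = (1)*(0) + (10)*(15) + (11)*(14) = 304
  (RS)[2][0] = (5)*(-8) + (-8)*(-14) + (11)*(-2) = 50
  (RS)[2][1] = (5)*(-10) + (-8)*(6) + (11)*(10) = 12
  (RS)[2][2] = (5)*(0) + (-8)*(15) + (11)*(14) = 34
RS =
[      308       120      -127 ]
[     -170       160       304 ]
[       50        12        34 ]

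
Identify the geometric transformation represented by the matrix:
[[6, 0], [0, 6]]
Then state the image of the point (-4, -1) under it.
uniform scaling by factor 6; image of (-4, -1) is (-24, -6)

This is a diagonal matrix with equal entries 6, so it scales both axes by the same factor 6.
The matrix [[6, 0], [0, 6]] represents: uniform scaling by factor 6.
Applying it to (-4, -1): [6·-4 + 0·-1, 0·-4 + 6·-1] = (-24, -6).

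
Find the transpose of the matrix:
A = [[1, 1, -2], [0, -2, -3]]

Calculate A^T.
[[1, 0], [1, -2], [-2, -3]]

The transpose sends entry (i,j) to (j,i); rows become columns.
Row 0 of A: [1, 1, -2] -> column 0 of A^T.
Row 1 of A: [0, -2, -3] -> column 1 of A^T.
A^T = [[1, 0], [1, -2], [-2, -3]]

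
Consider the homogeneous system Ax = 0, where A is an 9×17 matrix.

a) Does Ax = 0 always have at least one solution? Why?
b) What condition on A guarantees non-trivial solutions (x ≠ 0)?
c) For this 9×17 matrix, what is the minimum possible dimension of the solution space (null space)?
a) Yes, x = 0 is always a solution. b) When A has linearly dependent columns (rank < n). c) Minimum nullity = 8.

a) x = 0 satisfies A·0 = 0, so the zero vector is always a solution.
b) Non-trivial solutions exist iff the columns of A are linearly dependent, equivalently rank(A) < n (the number of columns).
c) By rank-nullity, rank(A) + nullity(A) = n = 17. Since A has only 9 rows, rank(A) ≤ 9, so nullity(A) ≥ 17 - 9 = 8.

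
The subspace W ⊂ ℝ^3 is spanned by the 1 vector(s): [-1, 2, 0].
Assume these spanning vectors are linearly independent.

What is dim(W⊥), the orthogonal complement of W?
dim(W⊥) = 2

For any subspace W of ℝ^n, dim(W) + dim(W⊥) = n (the whole-space dimension).
Here the given 1 vectors are linearly independent, so dim(W) = 1.
Thus dim(W⊥) = n - dim(W) = 3 - 1 = 2.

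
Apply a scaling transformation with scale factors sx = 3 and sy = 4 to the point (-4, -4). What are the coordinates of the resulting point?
(-12, -16)

Scaling matrix:
[[3, 0], [0, 4]]
Result: (-4 × 3, -4 × 4) = (-12, -16)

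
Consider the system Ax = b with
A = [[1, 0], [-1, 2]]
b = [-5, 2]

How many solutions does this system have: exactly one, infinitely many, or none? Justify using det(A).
Exactly one solution

Compute det(A) = (1)*(2) - (0)*(-1) = 2.
Because det(A) ≠ 0, A is invertible and Ax = b has a unique solution for every b (here x = A⁻¹ b).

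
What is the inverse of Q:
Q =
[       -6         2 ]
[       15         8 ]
det(Q) = -78
Q⁻¹ =
[    -4/39      1/39 ]
[     5/26      1/13 ]

For a 2×2 matrix Q = [[a, b], [c, d]] with det(Q) ≠ 0, Q⁻¹ = (1/det(Q)) * [[d, -b], [-c, a]].
det(Q) = (-6)*(8) - (2)*(15) = -48 - 30 = -78.
Q⁻¹ = (1/-78) * [[8, -2], [-15, -6]].
Dividing each entry by -78 and reducing:
Q⁻¹ =
[    -4/39      1/39 ]
[     5/26      1/13 ]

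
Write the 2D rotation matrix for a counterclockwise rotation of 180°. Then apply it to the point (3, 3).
R = [[-1, 0], [0, -1]]; R·(3, 3) = (-3, -3)

Rotation matrix formula: R(θ) = [[cos θ, -sin θ], [sin θ, cos θ]]
For θ = 180°:
cos(180°) = -1
sin(180°) = 0
R = [[-1, 0], [0, -1]]
Apply to (3, 3): [-1·3 + (0)·3, 0·3 + -1·3] = (-3, -3)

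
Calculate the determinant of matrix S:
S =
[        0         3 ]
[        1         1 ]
det(S) = -3

For a 2×2 matrix [[a, b], [c, d]], det = a*d - b*c.
det(S) = (0)*(1) - (3)*(1) = 0 - 3 = -3.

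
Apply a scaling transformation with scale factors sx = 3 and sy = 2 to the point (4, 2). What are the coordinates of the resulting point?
(12, 4)

Scaling matrix:
[[3, 0], [0, 2]]
Result: (4 × 3, 2 × 2) = (12, 4)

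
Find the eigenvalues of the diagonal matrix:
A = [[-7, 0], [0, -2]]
λ₁ = -7, λ₂ = -2

The characteristic polynomial of A is det(A - λI) = (-7 - λ)(-2 - λ) = 0.
The roots are λ = -7 and λ = -2, so the eigenvalues are the diagonal entries.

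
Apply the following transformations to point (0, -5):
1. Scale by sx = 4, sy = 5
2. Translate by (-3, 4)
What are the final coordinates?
(-3, -21)

Step 1: Scale (0, -5) by (sx, sy) = (4, 5) → (0, -25)
Step 2: Translate by (-3, 4) → (-3, -21)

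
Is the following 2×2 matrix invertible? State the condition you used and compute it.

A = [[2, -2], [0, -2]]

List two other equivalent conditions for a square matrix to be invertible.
Yes, invertible; det(A) = -4 ≠ 0. Equivalent conditions: rank(A) = 2; Ax = 0 has only the trivial solution; 0 is not an eigenvalue; the columns of A are linearly independent.

To check invertibility, compute det(A).
The given matrix is triangular, so det(A) equals the product of its diagonal entries = -4 ≠ 0.
Since det(A) ≠ 0, A is invertible.
Equivalent conditions for a square matrix A to be invertible:
- rank(A) = 2 (full rank).
- The homogeneous system Ax = 0 has only the trivial solution x = 0.
- 0 is not an eigenvalue of A.
- The columns (equivalently rows) of A are linearly independent.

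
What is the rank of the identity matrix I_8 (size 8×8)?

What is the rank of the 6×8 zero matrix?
rank(I_8) = 8, rank(0) = 0

The identity I_8 has 8 columns that are the standard basis vectors e_1, …, e_8. These are linearly independent, so all 8 columns are pivots and rank(I_8) = 8.
The 6×8 zero matrix has every entry zero, so every row is the zero row and there are no pivots; rank(0) = 0.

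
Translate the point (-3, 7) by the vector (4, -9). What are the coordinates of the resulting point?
(1, -2)

Translation by (4, -9):
x' = -3 + 4 = 1
y' = 7 + -9 = -2
Homogeneous matrix: [[1, 0, 4], [0, 1, -9], [0, 0, 1]]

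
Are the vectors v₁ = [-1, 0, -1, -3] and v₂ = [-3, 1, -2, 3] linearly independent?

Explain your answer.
Yes, linearly independent

Two vectors are linearly dependent iff one is a scalar multiple of the other.
No single scalar k satisfies v₂ = k·v₁ (the ratios of corresponding entries disagree), so v₁ and v₂ are linearly independent.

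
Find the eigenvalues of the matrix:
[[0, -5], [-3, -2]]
λ = -5 and λ = 3

Characteristic equation: det(A - λI) = 0
λ² - (trace)λ + (det) = 0
λ² - (-2)λ + (-15) = 0
λ² + 2λ - 15 = 0
Solving: λ = -5, 3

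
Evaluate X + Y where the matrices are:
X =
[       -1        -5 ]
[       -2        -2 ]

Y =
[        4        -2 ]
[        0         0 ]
X + Y =
[        3        -7 ]
[       -2        -2 ]

Matrix addition is elementwise: (X+Y)[i][j] = X[i][j] + Y[i][j].
  (X+Y)[0][0] = (-1) + (4) = 3
  (X+Y)[0][1] = (-5) + (-2) = -7
  (X+Y)[1][0] = (-2) + (0) = -2
  (X+Y)[1][1] = (-2) + (0) = -2
X + Y =
[        3        -7 ]
[       -2        -2 ]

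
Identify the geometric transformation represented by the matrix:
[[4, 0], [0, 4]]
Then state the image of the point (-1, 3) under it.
uniform scaling by factor 4; image of (-1, 3) is (-4, 12)

This is a diagonal matrix with equal entries 4, so it scales both axes by the same factor 4.
The matrix [[4, 0], [0, 4]] represents: uniform scaling by factor 4.
Applying it to (-1, 3): [4·-1 + 0·3, 0·-1 + 4·3] = (-4, 12).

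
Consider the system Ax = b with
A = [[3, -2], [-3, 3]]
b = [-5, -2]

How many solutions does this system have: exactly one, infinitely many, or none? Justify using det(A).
Exactly one solution

Compute det(A) = (3)*(3) - (-2)*(-3) = 3.
Because det(A) ≠ 0, A is invertible and Ax = b has a unique solution for every b (here x = A⁻¹ b).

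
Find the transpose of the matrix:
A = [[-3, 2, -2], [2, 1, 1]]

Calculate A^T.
[[-3, 2], [2, 1], [-2, 1]]

The transpose sends entry (i,j) to (j,i); rows become columns.
Row 0 of A: [-3, 2, -2] -> column 0 of A^T.
Row 1 of A: [2, 1, 1] -> column 1 of A^T.
A^T = [[-3, 2], [2, 1], [-2, 1]]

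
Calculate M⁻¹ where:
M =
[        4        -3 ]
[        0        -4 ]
det(M) = -16
M⁻¹ =
[      1/4     -3/16 ]
[        0      -1/4 ]

For a 2×2 matrix M = [[a, b], [c, d]] with det(M) ≠ 0, M⁻¹ = (1/det(M)) * [[d, -b], [-c, a]].
det(M) = (4)*(-4) - (-3)*(0) = -16 - 0 = -16.
M⁻¹ = (1/-16) * [[-4, 3], [0, 4]].
Dividing each entry by -16 and reducing:
M⁻¹ =
[      1/4     -3/16 ]
[        0      -1/4 ]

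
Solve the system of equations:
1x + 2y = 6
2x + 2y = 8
x = 2, y = 2

Use elimination (row reduction):
Equation 1: 1x + 2y = 6.
Equation 2: 2x + 2y = 8.
Multiply Eq1 by 2 and Eq2 by 1: 2x + 4y = 12;  2x + 2y = 8.
Subtract: (-2)y = -4, so y = 2.
Back-substitute into Eq1: 1x + 2*(2) = 6, so x = 2.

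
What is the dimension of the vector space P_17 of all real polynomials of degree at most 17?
Dimension = 18

A polynomial of degree at most 17 can be written as a₀ + a₁x + a₂x² + … + a_17x^17, with 18 free coefficients a₀, …, a_17.
The set {1, x, x², …, x^17} is a basis: it spans P_17 (every such polynomial is a linear combination of these) and is linearly independent (a polynomial is zero iff all its coefficients are zero).
Therefore dim(P_17) = 17 + 1 = 18.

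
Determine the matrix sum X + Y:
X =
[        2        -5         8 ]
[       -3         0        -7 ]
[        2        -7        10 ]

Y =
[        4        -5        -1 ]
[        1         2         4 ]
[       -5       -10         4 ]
X + Y =
[        6       -10         7 ]
[       -2         2        -3 ]
[       -3       -17        14 ]

Matrix addition is elementwise: (X+Y)[i][j] = X[i][j] + Y[i][j].
  (X+Y)[0][0] = (2) + (4) = 6
  (X+Y)[0][1] = (-5) + (-5) = -10
  (X+Y)[0][2] = (8) + (-1) = 7
  (X+Y)[1][0] = (-3) + (1) = -2
  (X+Y)[1][1] = (0) + (2) = 2
  (X+Y)[1][2] = (-7) + (4) = -3
  (X+Y)[2][0] = (2) + (-5) = -3
  (X+Y)[2][1] = (-7) + (-10) = -17
  (X+Y)[2][2] = (10) + (4) = 14
X + Y =
[        6       -10         7 ]
[       -2         2        -3 ]
[       -3       -17        14 ]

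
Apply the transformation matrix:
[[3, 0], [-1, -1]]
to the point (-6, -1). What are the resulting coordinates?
(-18, 7)

Matrix multiplication:
[[3, 0], [-1, -1]] × [-6, -1]ᵀ
= [3×-6 + 0×-1, -1×-6 + -1×-1]ᵀ
= [-18.0000, 7.0000]ᵀ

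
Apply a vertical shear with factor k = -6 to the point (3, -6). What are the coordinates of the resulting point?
(3, -24)

Shear matrix for vertical shear with factor k = -6:
[[1, 0], [-6, 1]]
Result: (3, -6) → (3, -24)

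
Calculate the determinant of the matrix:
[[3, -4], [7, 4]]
40

For a 2×2 matrix [[a, b], [c, d]], det = ad - bc
det = (3)(4) - (-4)(7) = 12 - -28 = 40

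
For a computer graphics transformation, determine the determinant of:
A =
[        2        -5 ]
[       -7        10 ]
det(A) = -15

For a 2×2 matrix [[a, b], [c, d]], det = a*d - b*c.
det(A) = (2)*(10) - (-5)*(-7) = 20 - 35 = -15.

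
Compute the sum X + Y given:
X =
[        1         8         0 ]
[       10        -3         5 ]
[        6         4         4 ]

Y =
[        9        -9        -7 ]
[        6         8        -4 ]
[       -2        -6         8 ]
X + Y =
[       10        -1        -7 ]
[       16         5         1 ]
[        4        -2        12 ]

Matrix addition is elementwise: (X+Y)[i][j] = X[i][j] + Y[i][j].
  (X+Y)[0][0] = (1) + (9) = 10
  (X+Y)[0][1] = (8) + (-9) = -1
  (X+Y)[0][2] = (0) + (-7) = -7
  (X+Y)[1][0] = (10) + (6) = 16
  (X+Y)[1][1] = (-3) + (8) = 5
  (X+Y)[1][2] = (5) + (-4) = 1
  (X+Y)[2][0] = (6) + (-2) = 4
  (X+Y)[2][1] = (4) + (-6) = -2
  (X+Y)[2][2] = (4) + (8) = 12
X + Y =
[       10        -1        -7 ]
[       16         5         1 ]
[        4        -2        12 ]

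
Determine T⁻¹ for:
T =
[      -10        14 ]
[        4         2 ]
det(T) = -76
T⁻¹ =
[    -1/38      7/38 ]
[     1/19      5/38 ]

For a 2×2 matrix T = [[a, b], [c, d]] with det(T) ≠ 0, T⁻¹ = (1/det(T)) * [[d, -b], [-c, a]].
det(T) = (-10)*(2) - (14)*(4) = -20 - 56 = -76.
T⁻¹ = (1/-76) * [[2, -14], [-4, -10]].
Dividing each entry by -76 and reducing:
T⁻¹ =
[    -1/38      7/38 ]
[     1/19      5/38 ]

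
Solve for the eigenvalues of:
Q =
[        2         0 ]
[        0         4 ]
λ = 2, 4

Solve det(Q - λI) = 0. For a 2×2 matrix the characteristic equation is λ² - (trace)λ + det = 0.
trace(Q) = a + d = 2 + 4 = 6.
det(Q) = a*d - b*c = (2)*(4) - (0)*(0) = 8 - 0 = 8.
Characteristic equation: λ² - (6)λ + (8) = 0.
Discriminant = (6)² - 4*(8) = 36 - 32 = 4.
λ = (6 ± √4) / 2 = (6 ± 2) / 2 = 2, 4.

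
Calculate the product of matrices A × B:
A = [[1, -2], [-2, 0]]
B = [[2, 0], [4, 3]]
[[-6, -6], [-4, 0]]

Matrix multiplication:
C[0][0] = 1×2 + -2×4 = -6
C[0][1] = 1×0 + -2×3 = -6
C[1][0] = -2×2 + 0×4 = -4
C[1][1] = -2×0 + 0×3 = 0
Result: [[-6, -6], [-4, 0]]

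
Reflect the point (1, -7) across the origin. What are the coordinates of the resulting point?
(-1, 7)

Reflection across origin: (1, -7) → (-1, 7)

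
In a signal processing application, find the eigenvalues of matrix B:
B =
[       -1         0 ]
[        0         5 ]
λ = -1, 5

Solve det(B - λI) = 0. For a 2×2 matrix the characteristic equation is λ² - (trace)λ + det = 0.
trace(B) = a + d = -1 + 5 = 4.
det(B) = a*d - b*c = (-1)*(5) - (0)*(0) = -5 - 0 = -5.
Characteristic equation: λ² - (4)λ + (-5) = 0.
Discriminant = (4)² - 4*(-5) = 16 + 20 = 36.
λ = (4 ± √36) / 2 = (4 ± 6) / 2 = -1, 5.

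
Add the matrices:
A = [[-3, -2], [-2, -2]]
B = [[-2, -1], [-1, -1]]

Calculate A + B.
[[-5, -3], [-3, -3]]

Add corresponding elements:
(-3)+(-2)=-5
(-2)+(-1)=-3
(-2)+(-1)=-3
(-2)+(-1)=-3
A + B = [[-5, -3], [-3, -3]]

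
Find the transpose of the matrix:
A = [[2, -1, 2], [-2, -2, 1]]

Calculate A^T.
[[2, -2], [-1, -2], [2, 1]]

The transpose sends entry (i,j) to (j,i); rows become columns.
Row 0 of A: [2, -1, 2] -> column 0 of A^T.
Row 1 of A: [-2, -2, 1] -> column 1 of A^T.
A^T = [[2, -2], [-1, -2], [2, 1]]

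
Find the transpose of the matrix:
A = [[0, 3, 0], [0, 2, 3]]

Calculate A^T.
[[0, 0], [3, 2], [0, 3]]

The transpose sends entry (i,j) to (j,i); rows become columns.
Row 0 of A: [0, 3, 0] -> column 0 of A^T.
Row 1 of A: [0, 2, 3] -> column 1 of A^T.
A^T = [[0, 0], [3, 2], [0, 3]]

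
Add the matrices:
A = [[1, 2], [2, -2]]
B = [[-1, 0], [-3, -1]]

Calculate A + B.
[[0, 2], [-1, -3]]

Add corresponding elements:
(1)+(-1)=0
(2)+(0)=2
(2)+(-3)=-1
(-2)+(-1)=-3
A + B = [[0, 2], [-1, -3]]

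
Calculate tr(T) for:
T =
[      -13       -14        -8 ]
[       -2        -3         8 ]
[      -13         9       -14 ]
tr(T) = -13 - 3 - 14 = -30

The trace of a square matrix is the sum of its diagonal entries.
Diagonal entries of T: T[0][0] = -13, T[1][1] = -3, T[2][2] = -14.
tr(T) = -13 - 3 - 14 = -30.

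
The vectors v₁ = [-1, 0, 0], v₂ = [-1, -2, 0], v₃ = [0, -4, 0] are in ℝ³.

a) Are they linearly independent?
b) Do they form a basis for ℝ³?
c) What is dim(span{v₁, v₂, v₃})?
Not independent, not a basis, dim(span) = 2

Check whether v₃ can be written as a linear combination of v₁ and v₂.
v₃ = (-2)·v₁ + (2)·v₂ = [0, -4, 0], so the three vectors are linearly dependent.
Thus they do not form a basis for ℝ³, and dim(span{v₁, v₂, v₃}) = 2 (spanned by v₁ and v₂).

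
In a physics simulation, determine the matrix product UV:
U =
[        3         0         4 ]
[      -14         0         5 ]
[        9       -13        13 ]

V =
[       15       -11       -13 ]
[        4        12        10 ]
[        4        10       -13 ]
UV =
[       61         7       -91 ]
[     -190       204       117 ]
[      135      -125      -416 ]

Matrix multiplication: (UV)[i][j] = sum over k of U[i][k] * V[k][j].
  (UV)[0][0] = (3)*(15) + (0)*(4) + (4)*(4) = 61
  (UV)[0][1] = (3)*(-11) + (0)*(12) + (4)*(10) = 7
  (UV)[0][2] = (3)*(-13) + (0)*(10) + (4)*(-13) = -91
  (UV)[1][0] = (-14)*(15) + (0)*(4) + (5)*(4) = -190
  (UV)[1][1] = (-14)*(-11) + (0)*(12) + (5)*(10) = 204
  (UV)[1][2] = (-14)*(-13) + (0)*(10) + (5)*(-13) = 117
  (UV)[2][0] = (9)*(15) + (-13)*(4) + (13)*(4) = 135
  (UV)[2][1] = (9)*(-11) + (-13)*(12) + (13)*(10) = -125
  (UV)[2][2] = (9)*(-13) + (-13)*(10) + (13)*(-13) = -416
UV =
[       61         7       -91 ]
[     -190       204       117 ]
[      135      -125      -416 ]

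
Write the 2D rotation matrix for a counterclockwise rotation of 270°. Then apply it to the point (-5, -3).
R = [[0, 1], [-1, 0]]; R·(-5, -3) = (-3, 5)

Rotation matrix formula: R(θ) = [[cos θ, -sin θ], [sin θ, cos θ]]
For θ = 270°:
cos(270°) = 0
sin(270°) = -1
R = [[0, 1], [-1, 0]]
Apply to (-5, -3): [0·-5 + (1)·-3, -1·-5 + 0·-3] = (-3, 5)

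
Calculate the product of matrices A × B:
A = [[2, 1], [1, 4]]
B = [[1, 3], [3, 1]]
[[5, 7], [13, 7]]

Matrix multiplication:
C[0][0] = 2×1 + 1×3 = 5
C[0][1] = 2×3 + 1×1 = 7
C[1][0] = 1×1 + 4×3 = 13
C[1][1] = 1×3 + 4×1 = 7
Result: [[5, 7], [13, 7]]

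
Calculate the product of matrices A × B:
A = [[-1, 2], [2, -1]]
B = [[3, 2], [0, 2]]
[[-3, 2], [6, 2]]

Matrix multiplication:
C[0][0] = -1×3 + 2×0 = -3
C[0][1] = -1×2 + 2×2 = 2
C[1][0] = 2×3 + -1×0 = 6
C[1][1] = 2×2 + -1×2 = 2
Result: [[-3, 2], [6, 2]]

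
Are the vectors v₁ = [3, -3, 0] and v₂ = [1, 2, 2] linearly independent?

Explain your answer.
Yes, linearly independent

Two vectors are linearly dependent iff one is a scalar multiple of the other.
No single scalar k satisfies v₂ = k·v₁ (the ratios of corresponding entries disagree), so v₁ and v₂ are linearly independent.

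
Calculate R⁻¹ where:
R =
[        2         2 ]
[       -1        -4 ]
det(R) = -6
R⁻¹ =
[      2/3       1/3 ]
[     -1/6      -1/3 ]

For a 2×2 matrix R = [[a, b], [c, d]] with det(R) ≠ 0, R⁻¹ = (1/det(R)) * [[d, -b], [-c, a]].
det(R) = (2)*(-4) - (2)*(-1) = -8 + 2 = -6.
R⁻¹ = (1/-6) * [[-4, -2], [1, 2]].
Dividing each entry by -6 and reducing:
R⁻¹ =
[      2/3       1/3 ]
[     -1/6      -1/3 ]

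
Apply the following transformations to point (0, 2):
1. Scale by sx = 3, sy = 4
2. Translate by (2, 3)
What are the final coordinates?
(2, 11)

Step 1: Scale (0, 2) by (sx, sy) = (3, 4) → (0, 8)
Step 2: Translate by (2, 3) → (2, 11)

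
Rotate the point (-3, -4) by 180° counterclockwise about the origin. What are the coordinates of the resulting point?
(3, 4)

Rotation matrix R(θ) = [[cos θ, -sin θ], [sin θ, cos θ]]; for θ = 180°:
R = [[-1, 0], [0, -1]]
Result: R × [-3, -4]ᵀ = [-1·-3 + (0)·-4, 0·-3 + (-1)·-4]ᵀ = (3, 4)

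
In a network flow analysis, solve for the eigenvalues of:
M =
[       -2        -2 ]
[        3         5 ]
λ = -1, 4

Solve det(M - λI) = 0. For a 2×2 matrix the characteristic equation is λ² - (trace)λ + det = 0.
trace(M) = a + d = -2 + 5 = 3.
det(M) = a*d - b*c = (-2)*(5) - (-2)*(3) = -10 + 6 = -4.
Characteristic equation: λ² - (3)λ + (-4) = 0.
Discriminant = (3)² - 4*(-4) = 9 + 16 = 25.
λ = (3 ± √25) / 2 = (3 ± 5) / 2 = -1, 4.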